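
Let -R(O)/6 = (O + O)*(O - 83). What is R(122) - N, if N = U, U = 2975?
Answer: -60071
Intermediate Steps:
R(O) = -12*O*(-83 + O) (R(O) = -6*(O + O)*(O - 83) = -6*2*O*(-83 + O) = -12*O*(-83 + O))
N = 2975
R(122) - N = 12*122*(83 - 1*122) - 1*2975 = 12*122*(83 - 122) - 2975 = 12*122*(-39) - 2975 = -57096 - 2975 = -60071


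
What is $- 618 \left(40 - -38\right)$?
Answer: $-48204$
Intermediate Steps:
$- 618 \left(40 - -38\right) = - 618 \left(40 + 38\right) = \left(-618\right) 78 = -48204$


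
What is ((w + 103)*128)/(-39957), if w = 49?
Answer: -1024/2103 ≈ -0.48692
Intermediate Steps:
((w + 103)*128)/(-39957) = ((49 + 103)*128)/(-39957) = (152*128)*(-1/39957) = 19456*(-1/39957) = -1024/2103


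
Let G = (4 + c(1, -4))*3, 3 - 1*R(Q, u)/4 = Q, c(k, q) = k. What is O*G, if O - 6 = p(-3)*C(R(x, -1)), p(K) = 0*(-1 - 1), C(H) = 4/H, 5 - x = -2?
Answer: 90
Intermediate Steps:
x = 7 (x = 5 - 1*(-2) = 5 + 2 = 7)
R(Q, u) = 12 - 4*Q
G = 15 (G = (4 + 1)*3 = 5*3 = 15)
p(K) = 0 (p(K) = 0*(-2) = 0)
O = 6 (O = 6 + 0*(4/(12 - 4*7)) = 6 + 0*(4/(12 - 28)) = 6 + 0*(4/(-16)) = 6 + 0*(4*(-1/16)) = 6 + 0*(-¼) = 6 + 0 = 6)
O*G = 6*15 = 90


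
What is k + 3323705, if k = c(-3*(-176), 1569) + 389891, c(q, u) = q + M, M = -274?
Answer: 3713850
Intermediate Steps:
c(q, u) = -274 + q (c(q, u) = q - 274 = -274 + q)
k = 390145 (k = (-274 - 3*(-176)) + 389891 = (-274 + 528) + 389891 = 254 + 389891 = 390145)
k + 3323705 = 390145 + 3323705 = 3713850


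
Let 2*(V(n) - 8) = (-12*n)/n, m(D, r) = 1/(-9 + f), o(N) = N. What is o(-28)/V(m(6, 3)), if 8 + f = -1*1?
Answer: -14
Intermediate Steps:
f = -9 (f = -8 - 1*1 = -8 - 1 = -9)
m(D, r) = -1/18 (m(D, r) = 1/(-9 - 9) = 1/(-18) = -1/18)
V(n) = 2 (V(n) = 8 + ((-12*n)/n)/2 = 8 + (1/2)*(-12) = 8 - 6 = 2)
o(-28)/V(m(6, 3)) = -28/2 = -28*1/2 = -14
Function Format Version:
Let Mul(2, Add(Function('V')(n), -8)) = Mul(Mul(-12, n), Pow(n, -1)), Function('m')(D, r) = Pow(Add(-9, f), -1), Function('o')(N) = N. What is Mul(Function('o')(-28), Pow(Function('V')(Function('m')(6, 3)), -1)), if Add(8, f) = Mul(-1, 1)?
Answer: -14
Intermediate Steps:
f = -9 (f = Add(-8, Mul(-1, 1)) = Add(-8, -1) = -9)
Function('m')(D, r) = Rational(-1, 18) (Function('m')(D, r) = Pow(Add(-9, -9), -1) = Pow(-18, -1) = Rational(-1, 18))
Function('V')(n) = 2 (Function('V')(n) = Add(8, Mul(Rational(1, 2), Mul(Mul(-12, n), Pow(n, -1)))) = Add(8, Mul(Rational(1, 2), -12)) = Add(8, -6) = 2)
Mul(Function('o')(-28), Pow(Function('V')(Function('m')(6, 3)), -1)) = Mul(-28, Pow(2, -1)) = Mul(-28, Rational(1, 2)) = -14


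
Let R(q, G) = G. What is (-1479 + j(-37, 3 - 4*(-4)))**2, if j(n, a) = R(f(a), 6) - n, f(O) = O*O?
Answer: 2062096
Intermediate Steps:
f(O) = O**2
j(n, a) = 6 - n
(-1479 + j(-37, 3 - 4*(-4)))**2 = (-1479 + (6 - 1*(-37)))**2 = (-1479 + (6 + 37))**2 = (-1479 + 43)**2 = (-1436)**2 = 2062096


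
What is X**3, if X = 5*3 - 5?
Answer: 1000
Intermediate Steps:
X = 10 (X = 15 - 5 = 10)
X**3 = 10**3 = 1000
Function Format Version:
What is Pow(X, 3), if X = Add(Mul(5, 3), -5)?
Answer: 1000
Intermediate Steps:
X = 10 (X = Add(15, -5) = 10)
Pow(X, 3) = Pow(10, 3) = 1000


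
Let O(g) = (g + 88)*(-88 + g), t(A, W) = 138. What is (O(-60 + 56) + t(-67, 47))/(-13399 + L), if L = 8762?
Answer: 7590/4637 ≈ 1.6368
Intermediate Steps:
O(g) = (-88 + g)*(88 + g) (O(g) = (88 + g)*(-88 + g) = (-88 + g)*(88 + g))
(O(-60 + 56) + t(-67, 47))/(-13399 + L) = ((-7744 + (-60 + 56)**2) + 138)/(-13399 + 8762) = ((-7744 + (-4)**2) + 138)/(-4637) = ((-7744 + 16) + 138)*(-1/4637) = (-7728 + 138)*(-1/4637) = -7590*(-1/4637) = 7590/4637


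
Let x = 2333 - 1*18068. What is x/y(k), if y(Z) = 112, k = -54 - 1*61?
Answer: -15735/112 ≈ -140.49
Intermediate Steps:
k = -115 (k = -54 - 61 = -115)
x = -15735 (x = 2333 - 18068 = -15735)
x/y(k) = -15735/112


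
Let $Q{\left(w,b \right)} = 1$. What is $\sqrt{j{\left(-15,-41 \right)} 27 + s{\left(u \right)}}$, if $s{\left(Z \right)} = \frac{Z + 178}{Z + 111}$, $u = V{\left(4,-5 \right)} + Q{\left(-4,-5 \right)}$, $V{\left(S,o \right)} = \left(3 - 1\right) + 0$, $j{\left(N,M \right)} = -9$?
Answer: $\frac{i \sqrt{3137394}}{114} \approx 15.537 i$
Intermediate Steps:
$V{\left(S,o \right)} = 2$ ($V{\left(S,o \right)} = 2 + 0 = 2$)
$u = 3$ ($u = 2 + 1 = 3$)
$s{\left(Z \right)} = \frac{178 + Z}{111 + Z}$
$\sqrt{j{\left(-15,-41 \right)} 27 + s{\left(u \right)}} = \sqrt{\left(-9\right) 27 + \frac{178 + 3}{111 + 3}} = \sqrt{-243 + \frac{1}{114} \cdot 181} = \sqrt{-243 + \frac{181}{114}} = \sqrt{- \frac{27521}{114}} = \frac{i \sqrt{3137394}}{114}$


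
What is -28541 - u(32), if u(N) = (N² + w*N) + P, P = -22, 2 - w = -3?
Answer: -29703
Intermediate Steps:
w = 5 (w = 2 - 1*(-3) = 2 + 3 = 5)
u(N) = -22 + N² + 5*N (u(N) = (N² + 5*N) - 22 = -22 + N² + 5*N)
-28541 - u(32) = -28541 - (-22 + 32² + 5*32) = -28541 - (-22 + 1024 + 160) = -28541 - 1*1162 = -28541 - 1162 = -29703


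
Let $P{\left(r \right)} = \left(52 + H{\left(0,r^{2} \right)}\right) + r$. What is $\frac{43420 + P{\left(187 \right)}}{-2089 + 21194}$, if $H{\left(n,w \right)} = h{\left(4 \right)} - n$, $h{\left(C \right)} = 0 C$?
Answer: $\frac{43659}{19105} \approx 2.2852$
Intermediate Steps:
$h{\left(C \right)} = 0$
$H{\left(n,w \right)} = - n$ ($H{\left(n,w \right)} = 0 - n = - n$)
$P{\left(r \right)} = 52 + r$ ($P{\left(r \right)} = \left(52 - 0\right) + r = \left(52 + 0\right) + r = 52 + r$)
$\frac{43420 + P{\left(187 \right)}}{-2089 + 21194} = \frac{43420 + \left(52 + 187\right)}{-2089 + 21194} = \frac{43420 + 239}{19105} = 43659 \cdot \frac{1}{19105} = \frac{43659}{19105}$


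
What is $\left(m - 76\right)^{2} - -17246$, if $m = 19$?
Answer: $20495$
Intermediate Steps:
$\left(m - 76\right)^{2} - -17246 = \left(19 - 76\right)^{2} - -17246 = \left(-57\right)^{2} + 17246 = 3249 + 17246 = 20495$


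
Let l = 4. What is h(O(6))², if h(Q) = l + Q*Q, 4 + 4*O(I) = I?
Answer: 289/16 ≈ 18.063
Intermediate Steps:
O(I) = -1 + I/4
h(Q) = 4 + Q² (h(Q) = 4 + Q*Q = 4 + Q²)
h(O(6))² = (4 + (-1 + (¼)*6)²)² = (4 + (-1 + 3/2)²)² = (4 + (½)²)² = (4 + ¼)² = (17/4)² = 289/16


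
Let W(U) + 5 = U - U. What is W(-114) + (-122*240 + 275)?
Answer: -29010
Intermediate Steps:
W(U) = -5 (W(U) = -5 + (U - U) = -5 + 0 = -5)
W(-114) + (-122*240 + 275) = -5 + (-122*240 + 275) = -5 + (-29280 + 275) = -5 - 29005 = -29010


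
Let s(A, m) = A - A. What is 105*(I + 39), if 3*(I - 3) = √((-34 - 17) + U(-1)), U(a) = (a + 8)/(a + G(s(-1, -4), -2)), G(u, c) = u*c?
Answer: 4410 + 35*I*√58 ≈ 4410.0 + 266.55*I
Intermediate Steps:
s(A, m) = 0
G(u, c) = c*u
U(a) = (8 + a)/a (U(a) = (a + 8)/(a - 2*0) = (8 + a)/(a + 0) = (8 + a)/a)
I = 3 + I*√58/3 (I = 3 + √((-34 - 17) + (8 - 1)/(-1))/3 = 3 + √(-51 - 1*7)/3 = 3 + √(-51 - 7)/3 = 3 + √(-58)/3 = 3 + (I*√58)/3 = 3 + I*√58/3 ≈ 3.0 + 2.5386*I)
105*(I + 39) = 105*((3 + I*√58/3) + 39) = 105*(42 + I*√58/3) = 4410 + 35*I*√58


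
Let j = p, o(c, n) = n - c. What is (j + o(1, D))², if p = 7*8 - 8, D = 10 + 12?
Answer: 4761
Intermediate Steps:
D = 22
p = 48 (p = 56 - 8 = 48)
j = 48
(j + o(1, D))² = (48 + (22 - 1*1))² = (48 + (22 - 1))² = (48 + 21)² = 69² = 4761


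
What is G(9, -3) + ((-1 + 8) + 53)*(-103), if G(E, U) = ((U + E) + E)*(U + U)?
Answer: -6270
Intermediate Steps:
G(E, U) = 2*U*(U + 2*E) (G(E, U) = ((E + U) + E)*(2*U) = (U + 2*E)*(2*U) = 2*U*(U + 2*E))
G(9, -3) + ((-1 + 8) + 53)*(-103) = 2*(-3)*(-3 + 2*9) + ((-1 + 8) + 53)*(-103) = 2*(-3)*(-3 + 18) + (7 + 53)*(-103) = 2*(-3)*15 + 60*(-103) = -90 - 6180 = -6270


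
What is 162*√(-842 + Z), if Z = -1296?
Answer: 162*I*√2138 ≈ 7490.6*I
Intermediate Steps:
162*√(-842 + Z) = 162*√(-842 - 1296) = 162*√(-2138) = 162*(I*√2138) = 162*I*√2138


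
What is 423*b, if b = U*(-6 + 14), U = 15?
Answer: 50760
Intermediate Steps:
b = 120 (b = 15*(-6 + 14) = 15*8 = 120)
423*b = 423*120 = 50760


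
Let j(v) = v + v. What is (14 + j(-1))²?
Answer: 144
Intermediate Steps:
j(v) = 2*v
(14 + j(-1))² = (14 + 2*(-1))² = (14 - 2)² = 12² = 144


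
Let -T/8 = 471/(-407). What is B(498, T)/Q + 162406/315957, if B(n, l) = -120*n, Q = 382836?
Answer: 3607772758/10079976171 ≈ 0.35791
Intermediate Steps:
T = 3768/407 (T = -3768/(-407) = -3768*(-1)/407 = -8*(-471/407) = 3768/407 ≈ 9.2580)
B(498, T)/Q + 162406/315957 = -120*498/382836 + 162406/315957 = -59760*1/382836 + 162406*(1/315957) = -4980/31903 + 162406/315957 = 3607772758/10079976171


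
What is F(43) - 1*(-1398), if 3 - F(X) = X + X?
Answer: 1315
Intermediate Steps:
F(X) = 3 - 2*X (F(X) = 3 - (X + X) = 3 - 2*X)
F(43) - 1*(-1398) = (3 - 2*43) - 1*(-1398) = (3 - 86) + 1398 = -83 + 1398 = 1315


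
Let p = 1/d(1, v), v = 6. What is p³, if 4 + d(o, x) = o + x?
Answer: 1/27 ≈ 0.037037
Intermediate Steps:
d(o, x) = -4 + o + x (d(o, x) = -4 + (o + x) = -4 + o + x)
p = ⅓ (p = 1/(-4 + 1 + 6) = 1/3 = ⅓ ≈ 0.33333)
p³ = (⅓)³ = 1/27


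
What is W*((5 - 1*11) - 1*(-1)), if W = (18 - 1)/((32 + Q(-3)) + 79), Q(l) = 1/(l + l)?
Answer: -102/133 ≈ -0.76692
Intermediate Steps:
Q(l) = 1/(2*l)
W = 102/665 (W = (18 - 1)/((32 + (½)/(-3)) + 79) = 17/((32 + (½)*(-⅓)) + 79) = 17/((32 - ⅙) + 79) = 17/(191/6 + 79) = 17/(665/6) = 17*(6/665) = 102/665 ≈ 0.15338)
W*((5 - 1*11) - 1*(-1)) = 102*((5 - 1*11) - 1*(-1))/665 = 102*((5 - 11) + 1)/665 = 102*(-6 + 1)/665 = (102/665)*(-5) = -102/133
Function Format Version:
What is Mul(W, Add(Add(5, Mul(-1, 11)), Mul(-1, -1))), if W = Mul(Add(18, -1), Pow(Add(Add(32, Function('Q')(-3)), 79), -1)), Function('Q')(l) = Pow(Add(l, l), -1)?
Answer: Rational(-102, 133) ≈ -0.76692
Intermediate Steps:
Function('Q')(l) = Mul(Rational(1, 2), Pow(l, -1)) (Function('Q')(l) = Pow(Mul(2, l), -1) = Mul(Rational(1, 2), Pow(l, -1)))
W = Rational(102, 665) (W = Mul(Add(18, -1), Pow(Add(Add(32, Mul(Rational(1, 2), Pow(-3, -1))), 79), -1)) = Mul(17, Pow(Add(Add(32, Mul(Rational(1, 2), Rational(-1, 3))), 79), -1)) = Mul(17, Pow(Add(Add(32, Rational(-1, 6)), 79), -1)) = Mul(17, Pow(Add(Rational(191, 6), 79), -1)) = Mul(17, Pow(Rational(665, 6), -1)) = Mul(17, Rational(6, 665)) = Rational(102, 665) ≈ 0.15338)
Mul(W, Add(Add(5, Mul(-1, 11)), Mul(-1, -1))) = Mul(Rational(102, 665), Add(Add(5, Mul(-1, 11)), Mul(-1, -1))) = Mul(Rational(102, 665), Add(Add(5, -11), 1)) = Mul(Rational(102, 665), Add(-6, 1)) = Mul(Rational(102, 665), -5) = Rational(-102, 133)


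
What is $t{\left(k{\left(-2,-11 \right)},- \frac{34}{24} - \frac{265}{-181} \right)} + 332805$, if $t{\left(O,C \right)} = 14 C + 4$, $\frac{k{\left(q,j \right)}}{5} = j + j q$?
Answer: $\frac{361431295}{1086} \approx 3.3281 \cdot 10^{5}$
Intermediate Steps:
$k{\left(q,j \right)} = 5 j + 5 j q$ ($k{\left(q,j \right)} = 5 \left(j + j q\right) = 5 j + 5 j q$)
$t{\left(O,C \right)} = 4 + 14 C$
$t{\left(k{\left(-2,-11 \right)},- \frac{34}{24} - \frac{265}{-181} \right)} + 332805 = \left(4 + 14 \left(- \frac{34}{24} - \frac{265}{-181}\right)\right) + 332805 = \left(4 + 14 \left(\left(-34\right) \frac{1}{24} - - \frac{265}{181}\right)\right) + 332805 = \left(4 + 14 \left(- \frac{17}{12} + \frac{265}{181}\right)\right) + 332805 = \left(4 + 14 \cdot \frac{103}{2172}\right) + 332805 = \left(4 + \frac{721}{1086}\right) + 332805 = \frac{5065}{1086} + 332805 = \frac{361431295}{1086}$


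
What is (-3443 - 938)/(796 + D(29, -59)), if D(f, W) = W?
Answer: -4381/737 ≈ -5.9444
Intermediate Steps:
(-3443 - 938)/(796 + D(29, -59)) = (-3443 - 938)/(796 - 59) = -4381/737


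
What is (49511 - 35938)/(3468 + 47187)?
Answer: 13573/50655 ≈ 0.26795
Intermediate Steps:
(49511 - 35938)/(3468 + 47187) = 13573/50655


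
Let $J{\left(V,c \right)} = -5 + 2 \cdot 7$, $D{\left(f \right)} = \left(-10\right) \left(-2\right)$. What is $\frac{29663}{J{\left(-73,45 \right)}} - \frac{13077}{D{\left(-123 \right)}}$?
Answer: $\frac{475567}{180} \approx 2642.0$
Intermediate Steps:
$D{\left(f \right)} = 20$
$J{\left(V,c \right)} = 9$ ($J{\left(V,c \right)} = -5 + 14 = 9$)
$\frac{29663}{J{\left(-73,45 \right)}} - \frac{13077}{D{\left(-123 \right)}} = \frac{29663}{9} - \frac{13077}{20} = \frac{475567}{180}$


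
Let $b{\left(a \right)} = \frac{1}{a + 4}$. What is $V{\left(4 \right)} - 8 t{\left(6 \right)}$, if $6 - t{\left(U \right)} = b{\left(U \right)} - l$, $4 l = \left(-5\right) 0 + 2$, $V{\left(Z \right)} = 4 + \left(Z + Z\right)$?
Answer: $- \frac{196}{5} \approx -39.2$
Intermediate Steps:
$V{\left(Z \right)} = 4 + 2 Z$
$b{\left(a \right)} = \frac{1}{4 + a}$
$l = \frac{1}{2}$ ($l = \frac{\left(-5\right) 0 + 2}{4} = \frac{0 + 2}{4} = \frac{1}{4} \cdot 2 = \frac{1}{2} \approx 0.5$)
$t{\left(U \right)} = \frac{13}{2} - \frac{1}{4 + U}$ ($t{\left(U \right)} = 6 - \left(\frac{1}{4 + U} - \frac{1}{2}\right) = 6 - \left(- \frac{1}{2} + \frac{1}{4 + U}\right) = 6 + \left(\frac{1}{2} - \frac{1}{4 + U}\right) = \frac{13}{2} - \frac{1}{4 + U}$)
$V{\left(4 \right)} - 8 t{\left(6 \right)} = \left(4 + 2 \cdot 4\right) - 8 \frac{50 + 13 \cdot 6}{2 \left(4 + 6\right)} = \left(4 + 8\right) - 8 \frac{50 + 78}{2 \cdot 10} = 12 - 8 \cdot \frac{1}{2} \cdot \frac{1}{10} \cdot 128 = 12 - \frac{256}{5} = - \frac{196}{5}$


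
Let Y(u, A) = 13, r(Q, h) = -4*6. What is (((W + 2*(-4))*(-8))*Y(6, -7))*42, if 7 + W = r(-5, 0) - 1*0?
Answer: 170352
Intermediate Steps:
r(Q, h) = -24
W = -31 (W = -7 + (-24 - 1*0) = -7 + (-24 + 0) = -7 - 24 = -31)
(((W + 2*(-4))*(-8))*Y(6, -7))*42 = (((-31 + 2*(-4))*(-8))*13)*42 = (((-31 - 8)*(-8))*13)*42 = (-39*(-8)*13)*42 = (312*13)*42 = 4056*42 = 170352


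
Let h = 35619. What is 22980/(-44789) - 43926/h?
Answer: -928642078/531779797 ≈ -1.7463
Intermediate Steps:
22980/(-44789) - 43926/h = 22980/(-44789) - 43926/35619 = 22980*(-1/44789) - 43926*1/35619 = -22980/44789 - 14642/11873 = -928642078/531779797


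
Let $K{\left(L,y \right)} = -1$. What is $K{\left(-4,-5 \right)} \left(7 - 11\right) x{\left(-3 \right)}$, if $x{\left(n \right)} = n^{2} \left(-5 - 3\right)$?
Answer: $-288$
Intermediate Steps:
$x{\left(n \right)} = - 8 n^{2}$ ($x{\left(n \right)} = n^{2} \left(-8\right) = - 8 n^{2}$)
$K{\left(-4,-5 \right)} \left(7 - 11\right) x{\left(-3 \right)} = - (7 - 11) \left(- 8 \left(-3\right)^{2}\right) = \left(-1\right) \left(-4\right) \left(\left(-8\right) 9\right) = 4 \left(-72\right) = -288$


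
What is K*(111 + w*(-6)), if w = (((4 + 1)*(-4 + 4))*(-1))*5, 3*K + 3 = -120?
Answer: -4551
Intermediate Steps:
K = -41 (K = -1 + (1/3)*(-120) = -1 - 40 = -41)
w = 0 (w = ((5*0)*(-1))*5 = (0*(-1))*5 = 0*5 = 0)
K*(111 + w*(-6)) = -41*(111 + 0*(-6)) = -41*(111 + 0) = -41*111 = -4551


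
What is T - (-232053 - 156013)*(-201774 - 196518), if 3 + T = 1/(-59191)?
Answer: -9148773057630526/59191 ≈ -1.5456e+11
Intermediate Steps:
T = -177574/59191 (T = -3 + 1/(-59191) = -3 - 1/59191 = -177574/59191 ≈ -3.0000)
T - (-232053 - 156013)*(-201774 - 196518) = -177574/59191 - (-232053 - 156013)*(-201774 - 196518) = -177574/59191 - (-388066)*(-398292) = -177574/59191 - 1*154563583272 = -177574/59191 - 154563583272 = -9148773057630526/59191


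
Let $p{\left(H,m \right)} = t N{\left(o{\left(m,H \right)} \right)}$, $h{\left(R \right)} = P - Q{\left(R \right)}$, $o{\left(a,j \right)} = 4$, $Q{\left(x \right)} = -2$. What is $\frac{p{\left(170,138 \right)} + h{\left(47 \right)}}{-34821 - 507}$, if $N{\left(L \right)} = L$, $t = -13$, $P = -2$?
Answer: $\frac{13}{8832} \approx 0.0014719$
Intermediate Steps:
$h{\left(R \right)} = 0$ ($h{\left(R \right)} = -2 - -2 = -2 + 2 = 0$)
$p{\left(H,m \right)} = -52$ ($p{\left(H,m \right)} = \left(-13\right) 4 = -52$)
$\frac{p{\left(170,138 \right)} + h{\left(47 \right)}}{-34821 - 507} = \frac{-52 + 0}{-34821 - 507} = - \frac{52}{-35328} = \left(-52\right) \left(- \frac{1}{35328}\right) = \frac{13}{8832}$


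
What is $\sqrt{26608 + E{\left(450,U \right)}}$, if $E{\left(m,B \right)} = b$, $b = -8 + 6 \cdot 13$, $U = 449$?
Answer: $\sqrt{26678} \approx 163.33$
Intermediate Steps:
$b = 70$ ($b = -8 + 78 = 70$)
$E{\left(m,B \right)} = 70$
$\sqrt{26608 + E{\left(450,U \right)}} = \sqrt{26608 + 70} = \sqrt{26678}$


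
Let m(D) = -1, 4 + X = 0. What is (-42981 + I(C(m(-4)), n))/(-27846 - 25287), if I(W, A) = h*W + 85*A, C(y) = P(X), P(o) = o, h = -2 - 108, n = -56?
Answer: 15767/17711 ≈ 0.89024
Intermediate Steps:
X = -4 (X = -4 + 0 = -4)
h = -110
C(y) = -4
I(W, A) = -110*W + 85*A
(-42981 + I(C(m(-4)), n))/(-27846 - 25287) = (-42981 + (-110*(-4) + 85*(-56)))/(-27846 - 25287) = (-42981 + (440 - 4760))/(-53133) = (-42981 - 4320)*(-1/53133) = -47301*(-1/53133) = 15767/17711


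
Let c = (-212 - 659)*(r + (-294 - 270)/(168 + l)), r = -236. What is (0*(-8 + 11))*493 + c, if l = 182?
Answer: 36217922/175 ≈ 2.0696e+5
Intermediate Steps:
c = 36217922/175 (c = (-212 - 659)*(-236 + (-294 - 270)/(168 + 182)) = -871*(-236 - 564/350) = -871*(-236 - 564*1/350) = -871*(-236 - 282/175) = -871*(-41582/175) = 36217922/175 ≈ 2.0696e+5)
(0*(-8 + 11))*493 + c = (0*(-8 + 11))*493 + 36217922/175 = (0*3)*493 + 36217922/175 = 0*493 + 36217922/175 = 0 + 36217922/175 = 36217922/175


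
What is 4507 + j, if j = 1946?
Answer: 6453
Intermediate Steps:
4507 + j = 4507 + 1946 = 6453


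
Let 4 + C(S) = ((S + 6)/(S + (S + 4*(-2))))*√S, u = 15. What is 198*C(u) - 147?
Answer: -939 + 189*√15 ≈ -207.01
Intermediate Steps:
C(S) = -4 + √S*(6 + S)/(-8 + 2*S) (C(S) = -4 + ((S + 6)/(S + (S + 4*(-2))))*√S = -4 + ((6 + S)/(S + (S - 8)))*√S = -4 + ((6 + S)/(S + (-8 + S)))*√S = -4 + ((6 + S)/(-8 + 2*S))*√S = -4 + √S*(6 + S)/(-8 + 2*S))
198*C(u) - 147 = 198*((32 + 15^(3/2) - 8*15 + 6*√15)/(2*(-4 + 15))) - 147 = 198*((½)*(32 + 15*√15 - 120 + 6*√15)/11) - 147 = 198*((½)*(1/11)*(-88 + 21*√15)) - 147 = 198*(-4 + 21*√15/22) - 147 = (-792 + 189*√15) - 147 = -939 + 189*√15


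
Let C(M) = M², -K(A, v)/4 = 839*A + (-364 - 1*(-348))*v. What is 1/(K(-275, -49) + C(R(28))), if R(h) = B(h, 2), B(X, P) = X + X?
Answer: 1/922900 ≈ 1.0835e-6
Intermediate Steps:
B(X, P) = 2*X
K(A, v) = -3356*A + 64*v (K(A, v) = -4*(839*A + (-364 - 1*(-348))*v) = -4*(839*A + (-364 + 348)*v) = -4*(839*A - 16*v) = -4*(-16*v + 839*A) = -3356*A + 64*v)
R(h) = 2*h
1/(K(-275, -49) + C(R(28))) = 1/((-3356*(-275) + 64*(-49)) + (2*28)²) = 1/((922900 - 3136) + 56²) = 1/(919764 + 3136) = 1/922900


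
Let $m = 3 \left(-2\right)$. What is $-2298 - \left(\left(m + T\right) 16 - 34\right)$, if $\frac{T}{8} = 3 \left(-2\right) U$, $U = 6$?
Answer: $2440$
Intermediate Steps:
$T = -288$ ($T = 8 \cdot 3 \left(-2\right) 6 = 8 \left(\left(-6\right) 6\right) = 8 \left(-36\right) = -288$)
$m = -6$
$-2298 - \left(\left(m + T\right) 16 - 34\right) = -2298 - \left(\left(-6 - 288\right) 16 - 34\right) = -2298 - \left(\left(-294\right) 16 - 34\right) = -2298 - \left(-4704 - 34\right) = -2298 - -4738 = -2298 + 4738 = 2440$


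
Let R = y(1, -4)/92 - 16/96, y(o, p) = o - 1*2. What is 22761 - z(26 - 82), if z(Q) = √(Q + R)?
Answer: 22761 - I*√1069845/138 ≈ 22761.0 - 7.4952*I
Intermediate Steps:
y(o, p) = -2 + o (y(o, p) = o - 2 = -2 + o)
R = -49/276 (R = (-2 + 1)/92 - 16/96 = -1*1/92 - 16*1/96 = -1/92 - ⅙ = -49/276 ≈ -0.17754)
z(Q) = √(-49/276 + Q) (z(Q) = √(Q - 49/276) = √(-49/276 + Q))
22761 - z(26 - 82) = 22761 - √(-3381 + 19044*(26 - 82))/138 = 22761 - √(-3381 + 19044*(-56))/138 = 22761 - √(-3381 - 1066464)/138 = 22761 - √(-1069845)/138 = 22761 - I*√1069845/138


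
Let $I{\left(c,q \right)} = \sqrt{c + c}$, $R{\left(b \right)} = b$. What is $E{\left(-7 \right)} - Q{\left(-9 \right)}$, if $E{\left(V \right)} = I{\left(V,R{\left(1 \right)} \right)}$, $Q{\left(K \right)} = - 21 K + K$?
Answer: $-180 + i \sqrt{14} \approx -180.0 + 3.7417 i$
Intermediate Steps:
$Q{\left(K \right)} = - 20 K$
$I{\left(c,q \right)} = \sqrt{2} \sqrt{c}$ ($I{\left(c,q \right)} = \sqrt{2 c} = \sqrt{2} \sqrt{c}$)
$E{\left(V \right)} = \sqrt{2} \sqrt{V}$
$E{\left(-7 \right)} - Q{\left(-9 \right)} = \sqrt{2} \sqrt{-7} - \left(-20\right) \left(-9\right) = \sqrt{2} i \sqrt{7} - 180 = i \sqrt{14} - 180 = -180 + i \sqrt{14}$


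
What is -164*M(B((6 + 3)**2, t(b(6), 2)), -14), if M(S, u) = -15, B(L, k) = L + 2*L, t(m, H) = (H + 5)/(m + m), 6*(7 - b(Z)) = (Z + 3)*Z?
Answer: 2460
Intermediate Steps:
b(Z) = 7 - Z*(3 + Z)/6 (b(Z) = 7 - (Z + 3)*Z/6 = 7 - (3 + Z)*Z/6 = 7 - Z*(3 + Z)/6)
t(m, H) = (5 + H)/(2*m) (t(m, H) = (5 + H)/((2*m)) = (5 + H)*(1/(2*m)) = (5 + H)/(2*m))
B(L, k) = 3*L
-164*M(B((6 + 3)**2, t(b(6), 2)), -14) = -164*(-15) = 2460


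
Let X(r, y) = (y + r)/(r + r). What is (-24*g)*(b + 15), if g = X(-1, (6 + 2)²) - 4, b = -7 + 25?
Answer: 28116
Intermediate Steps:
X(r, y) = (r + y)/(2*r) (X(r, y) = (r + y)/((2*r)) = (r + y)*(1/(2*r)) = (r + y)/(2*r))
b = 18
g = -71/2 (g = (½)*(-1 + (6 + 2)²)/(-1) - 4 = (½)*(-1)*(-1 + 8²) - 4 = (½)*(-1)*(-1 + 64) - 4 = (½)*(-1)*63 - 4 = -63/2 - 4 = -71/2 ≈ -35.500)
(-24*g)*(b + 15) = (-24*(-71/2))*(18 + 15) = 852*33 = 28116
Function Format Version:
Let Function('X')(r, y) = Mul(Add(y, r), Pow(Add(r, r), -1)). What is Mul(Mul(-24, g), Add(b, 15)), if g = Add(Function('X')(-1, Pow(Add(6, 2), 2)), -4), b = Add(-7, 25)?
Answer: 28116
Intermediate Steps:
Function('X')(r, y) = Mul(Rational(1, 2), Pow(r, -1), Add(r, y)) (Function('X')(r, y) = Mul(Add(r, y), Pow(Mul(2, r), -1)) = Mul(Add(r, y), Mul(Rational(1, 2), Pow(r, -1))) = Mul(Rational(1, 2), Pow(r, -1), Add(r, y)))
b = 18
g = Rational(-71, 2) (g = Add(Mul(Rational(1, 2), Pow(-1, -1), Add(-1, Pow(Add(6, 2), 2))), -4) = Add(Mul(Rational(1, 2), -1, Add(-1, Pow(8, 2))), -4) = Add(Mul(Rational(1, 2), -1, Add(-1, 64)), -4) = Add(Mul(Rational(1, 2), -1, 63), -4) = Add(Rational(-63, 2), -4) = Rational(-71, 2) ≈ -35.500)
Mul(Mul(-24, g), Add(b, 15)) = Mul(Mul(-24, Rational(-71, 2)), Add(18, 15)) = Mul(852, 33) = 28116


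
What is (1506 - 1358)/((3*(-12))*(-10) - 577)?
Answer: -148/217 ≈ -0.68203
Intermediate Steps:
(1506 - 1358)/((3*(-12))*(-10) - 577) = 148/(-36*(-10) - 577) = 148/(360 - 577) = 148/(-217) = 148*(-1/217) = -148/217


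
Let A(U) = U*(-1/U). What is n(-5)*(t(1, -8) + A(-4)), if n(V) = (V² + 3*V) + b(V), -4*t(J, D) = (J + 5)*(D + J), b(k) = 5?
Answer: 285/2 ≈ 142.50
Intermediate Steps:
t(J, D) = -(5 + J)*(D + J)/4 (t(J, D) = -(J + 5)*(D + J)/4 = -(5 + J)*(D + J)/4)
n(V) = 5 + V² + 3*V (n(V) = (V² + 3*V) + 5 = 5 + V² + 3*V)
A(U) = -1
n(-5)*(t(1, -8) + A(-4)) = (5 + (-5)² + 3*(-5))*((-5/4*(-8) - 5/4*1 - ¼*1² - ¼*(-8)*1) - 1) = (5 + 25 - 15)*((10 - 5/4 - ¼*1 + 2) - 1) = 15*((10 - 5/4 - ¼ + 2) - 1) = 15*(21/2 - 1) = 15*(19/2) = 285/2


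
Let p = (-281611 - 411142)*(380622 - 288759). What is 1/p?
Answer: -1/63638368839 ≈ -1.5714e-11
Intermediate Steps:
p = -63638368839 (p = -692753*91863 = -63638368839)
1/p = 1/(-63638368839) = -1/63638368839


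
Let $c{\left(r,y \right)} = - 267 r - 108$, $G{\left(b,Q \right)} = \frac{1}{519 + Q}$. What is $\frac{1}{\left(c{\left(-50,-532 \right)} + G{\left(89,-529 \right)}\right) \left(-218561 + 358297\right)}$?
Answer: $\frac{5}{9251850692} \approx 5.4043 \cdot 10^{-10}$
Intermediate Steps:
$c{\left(r,y \right)} = -108 - 267 r$
$\frac{1}{\left(c{\left(-50,-532 \right)} + G{\left(89,-529 \right)}\right) \left(-218561 + 358297\right)} = \frac{1}{\left(\left(-108 - -13350\right) + \frac{1}{519 - 529}\right) \left(-218561 + 358297\right)} = \frac{1}{\left(\left(-108 + 13350\right) + \frac{1}{-10}\right) 139736} = \frac{1}{\left(13242 - \frac{1}{10}\right) 139736} = \frac{1}{\frac{132419}{10} \cdot 139736} = \frac{1}{\frac{9251850692}{5}} = \frac{5}{9251850692}$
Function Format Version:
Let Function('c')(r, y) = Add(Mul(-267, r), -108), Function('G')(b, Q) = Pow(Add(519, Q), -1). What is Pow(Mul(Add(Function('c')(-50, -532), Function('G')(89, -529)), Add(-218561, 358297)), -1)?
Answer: Rational(5, 9251850692) ≈ 5.4043e-10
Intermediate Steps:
Function('c')(r, y) = Add(-108, Mul(-267, r))
Pow(Mul(Add(Function('c')(-50, -532), Function('G')(89, -529)), Add(-218561, 358297)), -1) = Pow(Mul(Add(Add(-108, Mul(-267, -50)), Pow(Add(519, -529), -1)), Add(-218561, 358297)), -1) = Pow(Mul(Add(Add(-108, 13350), Pow(-10, -1)), 139736), -1) = Pow(Mul(Add(13242, Rational(-1, 10)), 139736), -1) = Pow(Mul(Rational(132419, 10), 139736), -1) = Pow(Rational(9251850692, 5), -1) = Rational(5, 9251850692)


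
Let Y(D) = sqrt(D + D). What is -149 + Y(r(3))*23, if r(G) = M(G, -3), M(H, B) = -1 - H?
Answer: -149 + 46*I*sqrt(2) ≈ -149.0 + 65.054*I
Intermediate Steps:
r(G) = -1 - G
Y(D) = sqrt(2)*sqrt(D) (Y(D) = sqrt(2*D) = sqrt(2)*sqrt(D))
-149 + Y(r(3))*23 = -149 + (sqrt(2)*sqrt(-1 - 1*3))*23 = -149 + (sqrt(2)*sqrt(-1 - 3))*23 = -149 + (sqrt(2)*sqrt(-4))*23 = -149 + (sqrt(2)*(2*I))*23 = -149 + (2*I*sqrt(2))*23 = -149 + 46*I*sqrt(2)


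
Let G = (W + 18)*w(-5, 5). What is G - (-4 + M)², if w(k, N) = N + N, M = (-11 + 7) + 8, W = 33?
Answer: 510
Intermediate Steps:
M = 4 (M = -4 + 8 = 4)
w(k, N) = 2*N
G = 510 (G = (33 + 18)*(2*5) = 51*10 = 510)
G - (-4 + M)² = 510 - (-4 + 4)² = 510 - 1*0² = 510 - 1*0 = 510 + 0 = 510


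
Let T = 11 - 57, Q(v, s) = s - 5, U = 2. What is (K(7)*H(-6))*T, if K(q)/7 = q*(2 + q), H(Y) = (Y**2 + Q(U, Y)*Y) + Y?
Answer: -1947456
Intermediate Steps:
Q(v, s) = -5 + s
H(Y) = Y + Y**2 + Y*(-5 + Y) (H(Y) = (Y**2 + (-5 + Y)*Y) + Y = (Y**2 + Y*(-5 + Y)) + Y = Y + Y**2 + Y*(-5 + Y))
K(q) = 7*q*(2 + q) (K(q) = 7*(q*(2 + q)) = 7*q*(2 + q))
T = -46
(K(7)*H(-6))*T = ((7*7*(2 + 7))*(2*(-6)*(-2 - 6)))*(-46) = ((7*7*9)*(2*(-6)*(-8)))*(-46) = (441*96)*(-46) = 42336*(-46) = -1947456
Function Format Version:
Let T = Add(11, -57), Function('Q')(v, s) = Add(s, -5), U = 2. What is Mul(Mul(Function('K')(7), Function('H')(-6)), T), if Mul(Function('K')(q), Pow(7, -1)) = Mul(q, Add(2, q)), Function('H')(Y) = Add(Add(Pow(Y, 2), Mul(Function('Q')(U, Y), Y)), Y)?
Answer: -1947456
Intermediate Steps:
Function('Q')(v, s) = Add(-5, s)
Function('H')(Y) = Add(Y, Pow(Y, 2), Mul(Y, Add(-5, Y))) (Function('H')(Y) = Add(Add(Pow(Y, 2), Mul(Add(-5, Y), Y)), Y) = Add(Add(Pow(Y, 2), Mul(Y, Add(-5, Y))), Y) = Add(Y, Pow(Y, 2), Mul(Y, Add(-5, Y))))
Function('K')(q) = Mul(7, q, Add(2, q)) (Function('K')(q) = Mul(7, Mul(q, Add(2, q))) = Mul(7, q, Add(2, q)))
T = -46
Mul(Mul(Function('K')(7), Function('H')(-6)), T) = Mul(Mul(Mul(7, 7, Add(2, 7)), Mul(2, -6, Add(-2, -6))), -46) = Mul(Mul(Mul(7, 7, 9), Mul(2, -6, -8)), -46) = Mul(Mul(441, 96), -46) = Mul(42336, -46) = -1947456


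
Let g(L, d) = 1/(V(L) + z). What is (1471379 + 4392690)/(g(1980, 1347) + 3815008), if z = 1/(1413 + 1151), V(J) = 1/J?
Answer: 1665395596/1083779567 ≈ 1.5367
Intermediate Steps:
z = 1/2564 ≈ 0.00039002
g(L, d) = 1/(1/2564 + 1/L) (g(L, d) = 1/(1/L + 1/2564) = 1/(1/2564 + 1/L))
(1471379 + 4392690)/(g(1980, 1347) + 3815008) = (1471379 + 4392690)/(2564*1980/(2564 + 1980) + 3815008) = 5864069/(2564*1980/4544 + 3815008) = 5864069/(2564*1980*(1/4544) + 3815008) = 5864069/(317295/284 + 3815008) = 5864069/(1083779567/284) = 5864069*(284/1083779567) = 1665395596/1083779567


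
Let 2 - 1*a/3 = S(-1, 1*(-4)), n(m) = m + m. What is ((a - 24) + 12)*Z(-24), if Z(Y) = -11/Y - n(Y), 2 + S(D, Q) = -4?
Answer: 1163/2 ≈ 581.50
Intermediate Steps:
n(m) = 2*m
S(D, Q) = -6 (S(D, Q) = -2 - 4 = -6)
a = 24 (a = 6 - 3*(-6) = 6 + 18 = 24)
Z(Y) = -11/Y - 2*Y
((a - 24) + 12)*Z(-24) = ((24 - 24) + 12)*(-11/(-24) - 2*(-24)) = (0 + 12)*(-11*(-1/24) + 48) = 12*(11/24 + 48) = 12*(1163/24) = 1163/2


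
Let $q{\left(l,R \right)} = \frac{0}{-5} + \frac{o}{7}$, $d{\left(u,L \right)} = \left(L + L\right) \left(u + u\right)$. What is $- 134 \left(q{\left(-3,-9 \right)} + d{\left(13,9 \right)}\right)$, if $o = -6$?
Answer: $- \frac{438180}{7} \approx -62597.0$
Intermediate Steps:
$d{\left(u,L \right)} = 4 L u$ ($d{\left(u,L \right)} = 2 L 2 u = 4 L u$)
$q{\left(l,R \right)} = - \frac{6}{7}$ ($q{\left(l,R \right)} = \frac{0}{-5} - \frac{6}{7} = 0 \left(- \frac{1}{5}\right) - \frac{6}{7} = 0 - \frac{6}{7} = - \frac{6}{7}$)
$- 134 \left(q{\left(-3,-9 \right)} + d{\left(13,9 \right)}\right) = - 134 \left(- \frac{6}{7} + 4 \cdot 9 \cdot 13\right) = - 134 \left(- \frac{6}{7} + 468\right) = \left(-134\right) \frac{3270}{7} = - \frac{438180}{7}$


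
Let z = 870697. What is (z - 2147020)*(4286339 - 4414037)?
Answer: 162983894454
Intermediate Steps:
(z - 2147020)*(4286339 - 4414037) = (870697 - 2147020)*(4286339 - 4414037) = -1276323*(-127698) = 162983894454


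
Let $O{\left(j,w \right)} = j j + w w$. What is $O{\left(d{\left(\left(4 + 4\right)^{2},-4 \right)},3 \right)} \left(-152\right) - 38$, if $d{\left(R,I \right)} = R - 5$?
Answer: $-530518$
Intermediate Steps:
$d{\left(R,I \right)} = -5 + R$
$O{\left(j,w \right)} = j^{2} + w^{2}$
$O{\left(d{\left(\left(4 + 4\right)^{2},-4 \right)},3 \right)} \left(-152\right) - 38 = \left(\left(-5 + \left(4 + 4\right)^{2}\right)^{2} + 3^{2}\right) \left(-152\right) - 38 = \left(\left(-5 + 8^{2}\right)^{2} + 9\right) \left(-152\right) - 38 = \left(\left(-5 + 64\right)^{2} + 9\right) \left(-152\right) - 38 = \left(59^{2} + 9\right) \left(-152\right) - 38 = \left(3481 + 9\right) \left(-152\right) - 38 = 3490 \left(-152\right) - 38 = -530480 - 38 = -530518$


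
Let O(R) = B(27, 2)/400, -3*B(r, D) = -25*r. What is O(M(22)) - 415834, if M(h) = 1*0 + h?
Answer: -6653335/16 ≈ -4.1583e+5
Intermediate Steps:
B(r, D) = 25*r/3 (B(r, D) = -(-25)*r/3 = 25*r/3)
M(h) = h (M(h) = 0 + h = h)
O(R) = 9/16 (O(R) = ((25/3)*27)/400 = 225*(1/400) = 9/16)
O(M(22)) - 415834 = 9/16 - 415834 = -6653335/16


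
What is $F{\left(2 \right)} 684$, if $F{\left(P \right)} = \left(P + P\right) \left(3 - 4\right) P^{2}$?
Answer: $-10944$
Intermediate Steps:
$F{\left(P \right)} = - 2 P^{3}$ ($F{\left(P \right)} = 2 P \left(-1\right) P^{2} = - 2 P P^{2} = - 2 P^{3}$)
$F{\left(2 \right)} 684 = - 2 \cdot 2^{3} \cdot 684 = \left(-2\right) 8 \cdot 684 = \left(-16\right) 684 = -10944$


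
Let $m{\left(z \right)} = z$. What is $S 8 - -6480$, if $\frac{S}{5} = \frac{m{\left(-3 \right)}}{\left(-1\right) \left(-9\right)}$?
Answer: $\frac{19400}{3} \approx 6466.7$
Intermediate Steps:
$S = - \frac{5}{3}$ ($S = 5 \left(- \frac{3}{\left(-1\right) \left(-9\right)}\right) = 5 \left(- \frac{3}{9}\right) = 5 \left(\left(-3\right) \frac{1}{9}\right) = 5 \left(- \frac{1}{3}\right) = - \frac{5}{3} \approx -1.6667$)
$S 8 - -6480 = \left(- \frac{5}{3}\right) 8 - -6480 = - \frac{40}{3} + 6480 = \frac{19400}{3}$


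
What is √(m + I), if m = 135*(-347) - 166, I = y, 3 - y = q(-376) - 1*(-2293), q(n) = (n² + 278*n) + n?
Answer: I*√85773 ≈ 292.87*I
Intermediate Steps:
q(n) = n² + 279*n
y = -38762 (y = 3 - (-376*(279 - 376) - 1*(-2293)) = 3 - (-376*(-97) + 2293) = 3 - (36472 + 2293) = 3 - 1*38765 = 3 - 38765 = -38762)
I = -38762
m = -47011 (m = -46845 - 166 = -47011)
√(m + I) = √(-47011 - 38762) = √(-85773) = I*√85773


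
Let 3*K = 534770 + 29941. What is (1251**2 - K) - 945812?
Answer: 430952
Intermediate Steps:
K = 188237 (K = (534770 + 29941)/3 = (1/3)*564711 = 188237)
(1251**2 - K) - 945812 = (1251**2 - 1*188237) - 945812 = (1565001 - 188237) - 945812 = 1376764 - 945812 = 430952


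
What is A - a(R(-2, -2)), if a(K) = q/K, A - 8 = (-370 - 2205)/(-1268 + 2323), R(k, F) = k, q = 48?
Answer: 6237/211 ≈ 29.559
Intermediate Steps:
A = 1173/211 (A = 8 + (-370 - 2205)/(-1268 + 2323) = 8 - 2575/1055 = 8 - 2575*1/1055 = 8 - 515/211 = 1173/211 ≈ 5.5592)
a(K) = 48/K
A - a(R(-2, -2)) = 1173/211 - 48/(-2) = 1173/211 - 48*(-1)/2 = 1173/211 - 1*(-24) = 1173/211 + 24 = 6237/211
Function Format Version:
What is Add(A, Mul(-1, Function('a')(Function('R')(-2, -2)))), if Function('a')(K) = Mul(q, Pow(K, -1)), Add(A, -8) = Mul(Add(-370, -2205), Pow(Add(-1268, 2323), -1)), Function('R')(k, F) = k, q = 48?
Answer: Rational(6237, 211) ≈ 29.559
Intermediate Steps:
A = Rational(1173, 211) (A = Add(8, Mul(Add(-370, -2205), Pow(Add(-1268, 2323), -1))) = Add(8, Mul(-2575, Pow(1055, -1))) = Add(8, Mul(-2575, Rational(1, 1055))) = Add(8, Rational(-515, 211)) = Rational(1173, 211) ≈ 5.5592)
Function('a')(K) = Mul(48, Pow(K, -1))
Add(A, Mul(-1, Function('a')(Function('R')(-2, -2)))) = Add(Rational(1173, 211), Mul(-1, Mul(48, Pow(-2, -1)))) = Add(Rational(1173, 211), Mul(-1, Mul(48, Rational(-1, 2)))) = Add(Rational(1173, 211), Mul(-1, -24)) = Add(Rational(1173, 211), 24) = Rational(6237, 211)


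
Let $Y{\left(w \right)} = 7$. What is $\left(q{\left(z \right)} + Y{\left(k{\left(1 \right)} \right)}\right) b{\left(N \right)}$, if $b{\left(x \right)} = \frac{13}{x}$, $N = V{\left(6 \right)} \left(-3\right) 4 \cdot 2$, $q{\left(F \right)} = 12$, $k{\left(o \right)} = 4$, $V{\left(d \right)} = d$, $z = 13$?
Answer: $- \frac{247}{144} \approx -1.7153$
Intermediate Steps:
$N = -144$ ($N = 6 \left(-3\right) 4 \cdot 2 = \left(-18\right) 8 = -144$)
$\left(q{\left(z \right)} + Y{\left(k{\left(1 \right)} \right)}\right) b{\left(N \right)} = \left(12 + 7\right) \frac{13}{-144} = 19 \cdot 13 \left(- \frac{1}{144}\right) = 19 \left(- \frac{13}{144}\right) = - \frac{247}{144}$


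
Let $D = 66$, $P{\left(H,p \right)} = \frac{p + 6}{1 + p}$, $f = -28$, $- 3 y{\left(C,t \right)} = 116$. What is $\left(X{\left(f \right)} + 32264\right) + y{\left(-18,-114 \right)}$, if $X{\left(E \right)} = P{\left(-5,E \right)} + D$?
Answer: $\frac{871888}{27} \approx 32292.0$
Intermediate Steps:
$y{\left(C,t \right)} = - \frac{116}{3}$ ($y{\left(C,t \right)} = \left(- \frac{1}{3}\right) 116 = - \frac{116}{3}$)
$P{\left(H,p \right)} = \frac{6 + p}{1 + p}$
$X{\left(E \right)} = 66 + \frac{6 + E}{1 + E}$ ($X{\left(E \right)} = \frac{6 + E}{1 + E} + 66 = 66 + \frac{6 + E}{1 + E}$)
$\left(X{\left(f \right)} + 32264\right) + y{\left(-18,-114 \right)} = \left(\frac{72 + 67 \left(-28\right)}{1 - 28} + 32264\right) - \frac{116}{3} = \left(\frac{72 - 1876}{-27} + 32264\right) - \frac{116}{3} = \left(\left(- \frac{1}{27}\right) \left(-1804\right) + 32264\right) - \frac{116}{3} = \left(\frac{1804}{27} + 32264\right) - \frac{116}{3} = \frac{872932}{27} - \frac{116}{3} = \frac{871888}{27}$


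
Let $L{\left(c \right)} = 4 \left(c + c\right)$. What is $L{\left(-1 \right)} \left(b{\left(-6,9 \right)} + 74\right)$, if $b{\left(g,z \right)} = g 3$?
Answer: $-448$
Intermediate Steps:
$b{\left(g,z \right)} = 3 g$
$L{\left(c \right)} = 8 c$ ($L{\left(c \right)} = 4 \cdot 2 c = 8 c$)
$L{\left(-1 \right)} \left(b{\left(-6,9 \right)} + 74\right) = 8 \left(-1\right) \left(3 \left(-6\right) + 74\right) = - 8 \left(-18 + 74\right) = \left(-8\right) 56 = -448$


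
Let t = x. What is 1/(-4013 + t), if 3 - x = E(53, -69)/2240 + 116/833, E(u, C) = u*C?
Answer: -266560/1068507537 ≈ -0.00024947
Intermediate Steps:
E(u, C) = C*u
x = 1197743/266560 (x = 3 - (-69*53/2240 + 116/833) = 3 - (-3657*1/2240 + 116*(1/833)) = 3 - (-3657/2240 + 116/833) = 3 - 1*(-398063/266560) = 3 + 398063/266560 = 1197743/266560 ≈ 4.4933)
t = 1197743/266560 ≈ 4.4933
1/(-4013 + t) = 1/(-4013 + 1197743/266560) = 1/(-1068507537/266560) = -266560/1068507537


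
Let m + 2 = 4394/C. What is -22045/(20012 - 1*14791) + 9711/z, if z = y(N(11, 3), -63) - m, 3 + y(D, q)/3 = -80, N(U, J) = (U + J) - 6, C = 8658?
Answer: -1438494271/33101140 ≈ -43.458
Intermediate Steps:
N(U, J) = -6 + J + U (N(U, J) = (J + U) - 6 = -6 + J + U)
y(D, q) = -249 (y(D, q) = -9 + 3*(-80) = -9 - 240 = -249)
m = -497/333 (m = -2 + 4394/8658 = -2 + 4394*(1/8658) = -2 + 169/333 = -497/333 ≈ -1.4925)
z = -82420/333 (z = -249 - 1*(-497/333) = -249 + 497/333 = -82420/333 ≈ -247.51)
-22045/(20012 - 1*14791) + 9711/z = -22045/(20012 - 1*14791) + 9711/(-82420/333) = -22045/(20012 - 14791) + 9711*(-333/82420) = -22045/5221 - 248751/6340 = -1438494271/33101140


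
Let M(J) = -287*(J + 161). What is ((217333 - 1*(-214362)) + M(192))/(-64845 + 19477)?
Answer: -41298/5671 ≈ -7.2823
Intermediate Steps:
M(J) = -46207 - 287*J (M(J) = -287*(161 + J) = -46207 - 287*J)
((217333 - 1*(-214362)) + M(192))/(-64845 + 19477) = ((217333 - 1*(-214362)) + (-46207 - 287*192))/(-64845 + 19477) = ((217333 + 214362) + (-46207 - 55104))/(-45368) = (431695 - 101311)*(-1/45368) = 330384*(-1/45368) = -41298/5671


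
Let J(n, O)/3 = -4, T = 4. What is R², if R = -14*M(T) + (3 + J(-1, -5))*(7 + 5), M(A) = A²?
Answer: 110224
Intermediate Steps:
J(n, O) = -12 (J(n, O) = 3*(-4) = -12)
R = -332 (R = -14*4² + (3 - 12)*(7 + 5) = -14*16 - 9*12 = -224 - 108 = -332)
R² = (-332)² = 110224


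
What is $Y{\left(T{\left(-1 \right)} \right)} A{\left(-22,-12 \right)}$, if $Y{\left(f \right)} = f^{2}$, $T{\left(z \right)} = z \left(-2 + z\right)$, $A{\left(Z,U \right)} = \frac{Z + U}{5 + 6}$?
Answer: $- \frac{306}{11} \approx -27.818$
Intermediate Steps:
$A{\left(Z,U \right)} = \frac{U}{11} + \frac{Z}{11}$ ($A{\left(Z,U \right)} = \frac{U + Z}{11} = \left(U + Z\right) \frac{1}{11} = \frac{U}{11} + \frac{Z}{11}$)
$Y{\left(T{\left(-1 \right)} \right)} A{\left(-22,-12 \right)} = \left(- (-2 - 1)\right)^{2} \left(\frac{1}{11} \left(-12\right) + \frac{1}{11} \left(-22\right)\right) = \left(\left(-1\right) \left(-3\right)\right)^{2} \left(- \frac{12}{11} - 2\right) = 3^{2} \left(- \frac{34}{11}\right) = 9 \left(- \frac{34}{11}\right) = - \frac{306}{11}$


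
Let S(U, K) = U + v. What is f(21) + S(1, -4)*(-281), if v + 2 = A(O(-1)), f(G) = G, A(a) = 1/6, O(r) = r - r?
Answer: 1531/6 ≈ 255.17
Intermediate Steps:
O(r) = 0
A(a) = 1/6 (A(a) = 1*(1/6) = 1/6)
v = -11/6 (v = -2 + 1/6 = -11/6 ≈ -1.8333)
S(U, K) = -11/6 + U (S(U, K) = U - 11/6 = -11/6 + U)
f(21) + S(1, -4)*(-281) = 21 + (-11/6 + 1)*(-281) = 21 - 5/6*(-281) = 21 + 1405/6 = 1531/6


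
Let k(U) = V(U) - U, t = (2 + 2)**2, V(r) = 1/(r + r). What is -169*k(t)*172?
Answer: 3713437/8 ≈ 4.6418e+5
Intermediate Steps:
V(r) = 1/(2*r)
t = 16 (t = 4**2 = 16)
k(U) = 1/(2*U) - U
-169*k(t)*172 = -169*((1/2)/16 - 1*16)*172 = -169*((1/2)*(1/16) - 16)*172 = -169*(1/32 - 16)*172 = -169*(-511/32)*172 = (86359/32)*172 = 3713437/8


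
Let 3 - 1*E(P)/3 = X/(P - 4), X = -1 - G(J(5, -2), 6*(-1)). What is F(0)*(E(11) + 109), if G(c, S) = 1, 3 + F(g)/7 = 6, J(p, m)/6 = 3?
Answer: 2496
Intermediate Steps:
J(p, m) = 18 (J(p, m) = 6*3 = 18)
F(g) = 21 (F(g) = -21 + 7*6 = -21 + 42 = 21)
X = -2 (X = -1 - 1*1 = -1 - 1 = -2)
E(P) = 9 + 6/(-4 + P) (E(P) = 9 - (-6)/(P - 4) = 9 - (-6)/(-4 + P) = 9 + 6/(-4 + P))
F(0)*(E(11) + 109) = 21*(3*(-10 + 3*11)/(-4 + 11) + 109) = 21*(3*(-10 + 33)/7 + 109) = 21*(3*(1/7)*23 + 109) = 21*(69/7 + 109) = 21*(832/7) = 2496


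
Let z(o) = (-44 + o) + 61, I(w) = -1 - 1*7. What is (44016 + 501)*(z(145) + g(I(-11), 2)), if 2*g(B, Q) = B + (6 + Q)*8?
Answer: 8458230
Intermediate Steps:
I(w) = -8 (I(w) = -1 - 7 = -8)
g(B, Q) = 24 + B/2 + 4*Q (g(B, Q) = (B + (6 + Q)*8)/2 = (B + (48 + 8*Q))/2 = (48 + B + 8*Q)/2 = 24 + B/2 + 4*Q)
z(o) = 17 + o
(44016 + 501)*(z(145) + g(I(-11), 2)) = (44016 + 501)*((17 + 145) + (24 + (½)*(-8) + 4*2)) = 44517*(162 + (24 - 4 + 8)) = 44517*(162 + 28) = 44517*190 = 8458230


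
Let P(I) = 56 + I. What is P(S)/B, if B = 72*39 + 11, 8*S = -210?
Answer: 119/11276 ≈ 0.010553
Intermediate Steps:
S = -105/4 (S = (⅛)*(-210) = -105/4 ≈ -26.250)
B = 2819 (B = 2808 + 11 = 2819)
P(S)/B = (56 - 105/4)/2819 = (119/4)*(1/2819) = 119/11276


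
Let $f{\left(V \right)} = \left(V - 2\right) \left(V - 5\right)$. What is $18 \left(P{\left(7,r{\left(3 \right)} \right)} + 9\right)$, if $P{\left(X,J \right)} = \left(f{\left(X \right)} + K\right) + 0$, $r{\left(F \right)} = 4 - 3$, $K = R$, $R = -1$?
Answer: $324$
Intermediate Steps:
$K = -1$
$r{\left(F \right)} = 1$ ($r{\left(F \right)} = 4 - 3 = 1$)
$f{\left(V \right)} = \left(-5 + V\right) \left(-2 + V\right)$ ($f{\left(V \right)} = \left(-2 + V\right) \left(-5 + V\right) = \left(-5 + V\right) \left(-2 + V\right)$)
$P{\left(X,J \right)} = 9 + X^{2} - 7 X$ ($P{\left(X,J \right)} = \left(\left(10 + X^{2} - 7 X\right) - 1\right) + 0 = \left(9 + X^{2} - 7 X\right) + 0 = 9 + X^{2} - 7 X$)
$18 \left(P{\left(7,r{\left(3 \right)} \right)} + 9\right) = 18 \left(\left(9 + 7^{2} - 49\right) + 9\right) = 18 \left(\left(9 + 49 - 49\right) + 9\right) = 18 \left(9 + 9\right) = 18 \cdot 18 = 324$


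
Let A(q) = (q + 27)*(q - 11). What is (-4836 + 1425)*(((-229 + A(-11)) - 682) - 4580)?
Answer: 19930473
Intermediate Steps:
A(q) = (-11 + q)*(27 + q) (A(q) = (27 + q)*(-11 + q) = (-11 + q)*(27 + q))
(-4836 + 1425)*(((-229 + A(-11)) - 682) - 4580) = (-4836 + 1425)*(((-229 + (-297 + (-11)**2 + 16*(-11))) - 682) - 4580) = -3411*(((-229 + (-297 + 121 - 176)) - 682) - 4580) = -3411*(((-229 - 352) - 682) - 4580) = -3411*((-581 - 682) - 4580) = -3411*(-1263 - 4580) = -3411*(-5843) = 19930473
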